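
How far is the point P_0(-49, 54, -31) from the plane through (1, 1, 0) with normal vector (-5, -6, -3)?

25/√70

The plane has equation n·(r − (1, 1, 0)) = 0, i.e. n·r = -11.
Then n·(-49, 54, -31) - (-11) = 25.
|n| = √(25 + 36 + 9) = √70, so the distance is |25|/√70 = 25/√70.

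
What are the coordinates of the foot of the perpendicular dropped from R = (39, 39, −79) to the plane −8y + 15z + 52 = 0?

The perpendicular from R has direction n = (0, −8, 15): r = (39, 39, −79) + μ(0, −8, 15).
Substitute into the plane: n·(R + μn) = -52 gives -1497 + 289μ = -52, so μ = 5.
Foot = (39, 39, −79) + 5·(0, −8, 15) = (39, −1, −4).

(39, -1, -4)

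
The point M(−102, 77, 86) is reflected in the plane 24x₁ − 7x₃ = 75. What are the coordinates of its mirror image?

With n = (24, 0, −7), the signed offset is (n·M − 75)/|n|² = -3125/625 = -5.
M' = M − 2t·n = (−102, 77, 86) − (-10)·(24, 0, −7) = (138, 77, 16).

(138, 77, 16)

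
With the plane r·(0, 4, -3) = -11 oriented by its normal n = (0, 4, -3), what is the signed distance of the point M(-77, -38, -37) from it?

n·M − (-11) = -30.
|n| = 5, so the signed distance is -30/5 = -6.

-6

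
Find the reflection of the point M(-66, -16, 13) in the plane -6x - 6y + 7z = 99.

(-18, 32, -43)

With n = (-6, -6, 7), the signed offset is (n·M − 99)/|n|² = 484/121 = 4.
M' = M − 2t·n = (-66, -16, 13) − 8·(-6, -6, 7) = (-18, 32, -43).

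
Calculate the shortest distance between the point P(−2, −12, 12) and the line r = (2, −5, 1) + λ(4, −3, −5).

Direction vector d = (4, −3, −5).
AP = (−4, −7, 11), and AP × d = (68, 24, 40).
|AP × d|² = 6800 and |d|² = 50, so the distance is √(6800/50) = √136 = 2√34.

2√34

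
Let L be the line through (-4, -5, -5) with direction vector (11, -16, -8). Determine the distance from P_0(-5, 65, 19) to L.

2√377

Direction vector d = (11, -16, -8).
AP = (-1, 70, 24); AP·d = -1323, |AP|² = 5477, |d|² = 441.
distance² = |AP|² − (AP·d)²/|d|² = 5477 − 1750329/441 = 1508, so the distance is 2√377.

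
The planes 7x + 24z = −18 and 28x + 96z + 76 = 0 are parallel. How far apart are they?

Divide the second equation by 4 to match normals: 7x + 24z = -19.
With common normal n = (7, 0, 24) (|n| = 25), the distance is |(-18) − (-19)|/|n| = 1/25.

1/25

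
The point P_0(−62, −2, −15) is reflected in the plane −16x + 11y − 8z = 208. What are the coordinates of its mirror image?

(2, -46, 17)

n = (−16, 11, −8), |n|² = 441, n·P_0 − 208 = 882, so t = 882/441 = 2.
Foot F = P_0 − 2·n = (−30, −24, 1); the reflection is 2F − P_0 = (2, −46, 17).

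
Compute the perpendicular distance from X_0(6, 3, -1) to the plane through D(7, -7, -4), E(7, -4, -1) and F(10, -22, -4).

DE = (0, 3, 3) and DF = (3, -15, 0), so a normal is n = DE × DF = (45, 9, -9).
d = |45·6 + 9·3 + (-9)·(-1) − 288| / √(2025 + 81 + 81) = |18| / (27√3) = 2/(3√3).

2/(3√3)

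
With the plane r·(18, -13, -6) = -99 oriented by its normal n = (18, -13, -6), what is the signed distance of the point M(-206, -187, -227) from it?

8

n·M − (-99) = 184.
|n| = 23, so the signed distance is 184/23 = 8.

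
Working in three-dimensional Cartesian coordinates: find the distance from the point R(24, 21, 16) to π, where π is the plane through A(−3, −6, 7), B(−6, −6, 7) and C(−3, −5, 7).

9

AB = (−3, 0, 0) and AC = (0, 1, 0), so a normal is n = AB × AC = (0, 0, −3).
d = |(-3)·16 − (-21)| / √(0 + 0 + 9) = |-27| / 3 = 9.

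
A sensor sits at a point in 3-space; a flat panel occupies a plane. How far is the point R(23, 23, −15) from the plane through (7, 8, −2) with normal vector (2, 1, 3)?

The plane has equation n·(r − (7, 8, −2)) = 0, i.e. n·r = 16.
d = |2·23 + 1·23 + 3·(-15) − 16| / √(4 + 1 + 9) = |8| / √14 = 4√14/7.

4√14/7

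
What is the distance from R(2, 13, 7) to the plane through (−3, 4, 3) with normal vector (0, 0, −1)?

4

The plane has equation n·(r − (−3, 4, 3)) = 0, i.e. n·r = -3.
n = (0, 0, −1); n·P − (-3) = -4; |n| = 1; distance = 4/1 = 4.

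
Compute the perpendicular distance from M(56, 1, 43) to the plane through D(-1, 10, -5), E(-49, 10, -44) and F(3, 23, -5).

3/7

DE = (-48, 0, -39) and DF = (4, 13, 0), so a normal is n = DE × DF = (507, -156, -624).
d = |507·56 + (-156)·1 + (-624)·43 − 1053| / √(257049 + 24336 + 389376) = |351| / 819 = 3/7.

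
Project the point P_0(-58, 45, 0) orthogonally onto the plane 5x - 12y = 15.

(-33, -15, 0)

The perpendicular from P_0 has direction n = (5, -12, 0): r = (-58, 45, 0) + t(5, -12, 0).
Substitute into the plane: n·(P_0 + tn) = 15 gives -830 + 169t = 15, so t = 5.
Foot = (-58, 45, 0) + 5·(5, -12, 0) = (-33, -15, 0).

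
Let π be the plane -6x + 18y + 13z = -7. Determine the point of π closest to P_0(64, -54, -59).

The perpendicular from P_0 has direction n = (-6, 18, 13): r = (64, -54, -59) + t(-6, 18, 13).
Substitute into the plane: n·(P_0 + tn) = -7 gives -2123 + 529t = -7, so t = 4.
Foot = (64, -54, -59) + 4·(-6, 18, 13) = (40, 18, -7).

(40, 18, -7)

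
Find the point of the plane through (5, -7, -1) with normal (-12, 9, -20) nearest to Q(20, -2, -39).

n = (-12, 9, -20), |n|² = 625, and n·Q − (-103) = 625.
t = 625/625 = 1, so the foot is Q − t·n = (20, -2, -39) − 1·(-12, 9, -20) = (32, -11, -19).

(32, -11, -19)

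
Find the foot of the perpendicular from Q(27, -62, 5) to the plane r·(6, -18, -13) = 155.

(15, -26, 31)

The perpendicular from Q has direction n = (6, -18, -13): r = (27, -62, 5) + λ(6, -18, -13).
Substitute into the plane: n·(Q + λn) = 155 gives 1213 + 529λ = 155, so λ = -2.
Foot = (27, -62, 5) + (-2)·(6, -18, -13) = (15, -26, 31).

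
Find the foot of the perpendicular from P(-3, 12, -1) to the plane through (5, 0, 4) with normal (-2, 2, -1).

(7, 2, 4)

n = (-2, 2, -1), |n|² = 9, and n·P − (-14) = 45.
t = 45/9 = 5, so the foot is P − t·n = (-3, 12, -1) − 5·(-2, 2, -1) = (7, 2, 4).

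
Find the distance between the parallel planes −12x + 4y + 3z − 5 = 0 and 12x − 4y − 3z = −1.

Divide the second equation by -1 to match normals: −12x + 4y + 3z = 1.
Both planes have normal n = (−12, 4, 3), |n| = 13. Any point on the first plane is at distance |1 − 5|/|n| = 4/13 from the second.

4/13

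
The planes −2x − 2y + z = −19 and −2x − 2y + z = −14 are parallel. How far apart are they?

Both planes have normal n = (−2, −2, 1), |n| = 3. Any point on the first plane is at distance |(-14) − (-19)|/|n| = 5/3 from the second.

5/3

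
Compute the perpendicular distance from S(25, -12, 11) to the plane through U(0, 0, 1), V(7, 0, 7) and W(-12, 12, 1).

8/11

UV = (7, 0, 6) and UW = (-12, 12, 0), so a normal is n = UV × UW = (-72, -72, 84).
n = (-72, -72, 84); n·P − 84 = -96; |n| = 132; distance = 96/132 = 8/11.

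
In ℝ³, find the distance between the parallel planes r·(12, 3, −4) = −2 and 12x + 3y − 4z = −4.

2/13

Both planes have normal n = (12, 3, −4), |n| = 13. Any point on the first plane is at distance |(-4) − (-2)|/|n| = 2/13 from the second.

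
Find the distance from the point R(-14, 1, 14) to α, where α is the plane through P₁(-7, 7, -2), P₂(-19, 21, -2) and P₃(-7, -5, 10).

P₁P₂ = (-12, 14, 0) and P₁P₃ = (0, -12, 12), so a normal is n = P₁P₂ × P₁P₃ = (168, 144, 144).
n = (168, 144, 144); n·P − (-456) = 264; |n| = 264; distance = 264/264 = 1.

1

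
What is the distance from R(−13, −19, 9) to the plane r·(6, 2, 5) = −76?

d = |6·(-13) + 2·(-19) + 5·9 − (-76)| / √(36 + 4 + 25) = |5| / √65 = √65/13.

5/√65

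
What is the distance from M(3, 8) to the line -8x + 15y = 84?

The normal to the line is n = (-8, 15) with |n| = 17.
|n·M − 84| = |96 − 84| = 12, so the distance is 12/17.

12/17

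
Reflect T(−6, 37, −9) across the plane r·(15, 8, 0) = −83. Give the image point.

With n = (15, 8, 0), the signed offset is (n·T − (-83))/|n|² = 289/289 = 1.
T' = T − 2t·n = (−6, 37, −9) − 2·(15, 8, 0) = (−36, 21, −9).

(-36, 21, -9)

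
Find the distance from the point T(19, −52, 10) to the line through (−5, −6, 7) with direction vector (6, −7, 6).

Direction vector d = (6, −7, 6).
AP = (24, −46, 3), and AP × d = (−255, −126, 108).
|AP × d|² = 92565 and |d|² = 121, so the distance is √(92565/121) = √765 = 3√85.

3√85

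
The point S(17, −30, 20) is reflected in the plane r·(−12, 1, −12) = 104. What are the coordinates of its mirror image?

n = (−12, 1, −12), |n|² = 289, n·S − 104 = -578, so t = -578/289 = -2.
Foot F = S − (-2)·n = (−7, −28, −4); the reflection is 2F − S = (−31, −26, −28).

(-31, -26, -28)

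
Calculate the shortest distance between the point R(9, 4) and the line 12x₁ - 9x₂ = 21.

17/5

d = |12·9 + (-9)·4 − 21| / √(144 + 81) = |51|/15 = 17/5.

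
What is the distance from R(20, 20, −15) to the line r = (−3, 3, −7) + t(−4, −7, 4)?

Direction vector d = (−4, −7, 4).
AP = (23, 17, −8), and AP × d = (12, −60, −93).
|AP × d|² = 12393 and |d|² = 81, so the distance is √(12393/81) = √153 = 3√17.

3√17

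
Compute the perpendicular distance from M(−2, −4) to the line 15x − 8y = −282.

284/17

The normal to the line is n = (15, −8) with |n| = 17.
|n·M − (-282)| = |2 − (-282)| = 284, so the distance is 284/17.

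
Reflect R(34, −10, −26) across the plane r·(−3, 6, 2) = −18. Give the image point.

n = (−3, 6, 2), |n|² = 49, n·R − (-18) = -196, so t = -196/49 = -4.
Foot F = R − (-4)·n = (22, 14, −18); the reflection is 2F − R = (10, 38, −10).

(10, 38, -10)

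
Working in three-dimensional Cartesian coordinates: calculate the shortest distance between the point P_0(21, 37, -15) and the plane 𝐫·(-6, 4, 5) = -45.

n = (-6, 4, 5); n·P − (-45) = -8; |n| = √77; distance = 8/√77.

8/√77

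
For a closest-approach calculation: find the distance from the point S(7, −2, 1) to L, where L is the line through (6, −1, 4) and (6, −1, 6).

A direction vector is d = (0, 0, 2).
AP = (1, −1, −3), and AP × d = (−2, −2, 0).
|AP × d|² = 8 and |d|² = 4, so the distance is √(8/4) = √2.

√2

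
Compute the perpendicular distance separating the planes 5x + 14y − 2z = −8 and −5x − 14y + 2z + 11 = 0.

19/15

Divide the second equation by -1 to match normals: 5x + 14y − 2z = 11.
Both planes have normal n = (5, 14, −2), |n| = 15. Any point on the first plane is at distance |11 − (-8)|/|n| = 19/15 from the second.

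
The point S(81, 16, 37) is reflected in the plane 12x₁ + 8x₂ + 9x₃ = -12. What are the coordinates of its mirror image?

(-39, -64, -53)

n = (12, 8, 9), |n|² = 289, n·S − (-12) = 1445, so t = 1445/289 = 5.
Foot F = S − 5·n = (21, -24, -8); the reflection is 2F − S = (-39, -64, -53).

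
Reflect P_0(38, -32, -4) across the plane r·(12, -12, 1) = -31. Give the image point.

(-34, 40, -10)

With n = (12, -12, 1), the signed offset is (n·P_0 − (-31))/|n|² = 867/289 = 3.
P_0' = P_0 − 2t·n = (38, -32, -4) − 6·(12, -12, 1) = (-34, 40, -10).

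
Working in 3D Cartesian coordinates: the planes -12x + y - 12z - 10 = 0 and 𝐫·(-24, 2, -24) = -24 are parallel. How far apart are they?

Divide the second equation by 2 to match normals: -12x + y - 12z = -12.
Both planes have normal n = (-12, 1, -12), |n| = 17. Any point on the first plane is at distance |(-12) − 10|/|n| = 22/17 from the second.

22/17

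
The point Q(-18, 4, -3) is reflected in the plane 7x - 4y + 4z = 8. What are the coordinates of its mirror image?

With n = (7, -4, 4), the signed offset is (n·Q − 8)/|n|² = -162/81 = -2.
Q' = Q − 2t·n = (-18, 4, -3) − (-4)·(7, -4, 4) = (10, -12, 13).

(10, -12, 13)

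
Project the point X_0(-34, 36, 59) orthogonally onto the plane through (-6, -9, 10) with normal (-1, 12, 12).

(-30, -12, 11)

n = (-1, 12, 12), |n|² = 289, and n·X_0 − 18 = 1156.
t = 1156/289 = 4, so the foot is X_0 − t·n = (-34, 36, 59) − 4·(-1, 12, 12) = (-30, -12, 11).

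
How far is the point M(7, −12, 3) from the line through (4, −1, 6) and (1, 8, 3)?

2√10

A direction vector is d = (−3, 9, −3).
AP = (3, −11, −3); AP·d = -99, |AP|² = 139, |d|² = 99.
distance² = |AP|² − (AP·d)²/|d|² = 139 − 9801/99 = 40, so the distance is 2√10.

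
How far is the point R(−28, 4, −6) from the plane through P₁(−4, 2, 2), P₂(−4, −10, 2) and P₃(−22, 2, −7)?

P₁P₂ = (0, −12, 0) and P₁P₃ = (−18, 0, −9), so a normal is n = P₁P₂ × P₁P₃ = (108, 0, −216).
n = (108, 0, −216); n·P − (-864) = -864; |n| = 108√5; distance = 864/(108√5) = 8/√5.

8√5/5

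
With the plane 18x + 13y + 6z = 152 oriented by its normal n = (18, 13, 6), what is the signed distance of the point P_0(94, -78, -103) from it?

-4

n·P_0 − 152 = -92.
|n| = 23, so the signed distance is -92/23 = -4.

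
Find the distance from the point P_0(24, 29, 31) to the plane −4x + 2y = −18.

2√5

Normal vector n = (−4, 2, 0), and n·(24, 29, 31) − (−18) = −20.
|n| = √(16 + 4 + 0) = 2√5, so the distance is |-20|/(2√5) = 2√5.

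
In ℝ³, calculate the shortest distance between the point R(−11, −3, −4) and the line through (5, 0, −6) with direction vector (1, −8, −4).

√269

Direction vector d = (1, −8, −4).
AP = (−16, −3, 2), and AP × d = (28, −62, 131).
|AP × d|² = 21789 and |d|² = 81, so the distance is √(21789/81) = √269.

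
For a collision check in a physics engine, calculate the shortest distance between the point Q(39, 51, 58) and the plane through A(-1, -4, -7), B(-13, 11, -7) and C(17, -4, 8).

30/√77

AB = (-12, 15, 0) and AC = (18, 0, 15), so a normal is n = AB × AC = (225, 180, -270).
n = (225, 180, -270); n·P − 945 = 1350; |n| = 45√77; distance = 1350/(45√77) = 30/√77.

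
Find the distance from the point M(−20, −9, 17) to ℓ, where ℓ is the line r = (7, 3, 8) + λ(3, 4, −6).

Direction vector d = (3, 4, −6).
AP = (−27, −12, 9), and AP × d = (36, −135, −72).
|AP × d|² = 24705 and |d|² = 61, so the distance is √(24705/61) = √405 = 9√5.

9√5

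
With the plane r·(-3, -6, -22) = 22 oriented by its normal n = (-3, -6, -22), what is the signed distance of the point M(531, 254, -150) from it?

n·M − 22 = 161.
|n| = 23, so the signed distance is 161/23 = 7.

7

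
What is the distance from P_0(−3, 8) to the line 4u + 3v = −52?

The normal to the line is n = (4, 3) with |n| = 5.
|n·P_0 − (-52)| = |12 − (-52)| = 64, so the distance is 64/5.

64/5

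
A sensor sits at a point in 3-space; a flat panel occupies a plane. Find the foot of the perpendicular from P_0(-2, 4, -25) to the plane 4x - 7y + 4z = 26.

n = (4, -7, 4), |n|² = 81, and n·P_0 − 26 = -162.
t = -162/81 = -2, so the foot is P_0 − t·n = (-2, 4, -25) − (-2)·(4, -7, 4) = (6, -10, -17).

(6, -10, -17)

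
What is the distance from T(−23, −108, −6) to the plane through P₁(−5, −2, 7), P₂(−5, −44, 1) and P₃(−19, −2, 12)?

4

P₁P₂ = (0, −42, −6) and P₁P₃ = (−14, 0, 5), so a normal is n = P₁P₂ × P₁P₃ = (−210, 84, −588).
Then n·(−23, −108, −6) − (−3234) = 2520.
|n| = √(44100 + 7056 + 345744) = 630, so the distance is |2520|/630 = 4.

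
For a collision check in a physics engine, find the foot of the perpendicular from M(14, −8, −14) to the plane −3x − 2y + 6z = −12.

n = (−3, −2, 6), |n|² = 49, and n·M − (-12) = -98.
t = -98/49 = -2, so the foot is M − t·n = (14, −8, −14) − (-2)·(−3, −2, 6) = (8, −12, −2).

(8, -12, -2)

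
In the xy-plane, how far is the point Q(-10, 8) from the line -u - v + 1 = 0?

d = |(-1)·(-10) + (-1)·8 − (-1)| / √(1 + 1) = |3|/√2 = 3√2/2.

3/√2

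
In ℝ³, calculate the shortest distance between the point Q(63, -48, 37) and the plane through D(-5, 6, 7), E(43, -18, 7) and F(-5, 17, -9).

DE = (48, -24, 0) and DF = (0, 11, -16), so a normal is n = DE × DF = (384, 768, 528).
Then n·(63, -48, 37) - 6384 = 480.
|n| = √(147456 + 589824 + 278784) = 1008, so the distance is |480|/1008 = 10/21.

10/21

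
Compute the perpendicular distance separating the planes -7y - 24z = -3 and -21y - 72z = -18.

3/25

Divide the second equation by 3 to match normals: -7y - 24z = -6.
Both planes have normal n = (0, -7, -24), |n| = 25. Any point on the first plane is at distance |(-6) − (-3)|/|n| = 3/25 from the second.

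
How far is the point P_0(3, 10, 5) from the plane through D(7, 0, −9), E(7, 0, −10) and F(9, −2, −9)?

DE = (0, 0, −1) and DF = (2, −2, 0), so a normal is n = DE × DF = (−2, −2, 0).
Then n·(3, 10, 5) − (−14) = −12.
|n| = √(4 + 4 + 0) = 2√2, so the distance is |-12|/(2√2) = 3√2.

3√2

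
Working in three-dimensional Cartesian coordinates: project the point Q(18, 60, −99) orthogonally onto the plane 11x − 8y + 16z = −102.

(62, 28, -35)

n = (11, −8, 16), |n|² = 441, and n·Q − (-102) = -1764.
t = -1764/441 = -4, so the foot is Q − t·n = (18, 60, −99) − (-4)·(11, −8, 16) = (62, 28, −35).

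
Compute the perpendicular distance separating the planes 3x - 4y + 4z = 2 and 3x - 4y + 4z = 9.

7√41/41

Both planes have normal n = (3, -4, 4), |n| = √41. Any point on the first plane is at distance |9 − 2|/|n| = 7/√41 = 7√41/41 from the second.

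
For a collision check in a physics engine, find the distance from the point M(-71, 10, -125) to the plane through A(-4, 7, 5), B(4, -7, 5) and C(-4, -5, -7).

7

AB = (8, -14, 0) and AC = (0, -12, -12), so a normal is n = AB × AC = (168, 96, -96).
n = (168, 96, -96); n·P − (-480) = 1512; |n| = 216; distance = 1512/216 = 7.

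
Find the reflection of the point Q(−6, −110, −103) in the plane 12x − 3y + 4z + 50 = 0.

(114/13, -1478/13, -1275/13)

With n = (12, −3, 4), the signed offset is (n·Q − (-50))/|n|² = -104/169 = -8/13.
Q' = Q − 2t·n = (−6, −110, −103) − (-16/13)·(12, −3, 4) = (114/13, −1478/13, −1275/13).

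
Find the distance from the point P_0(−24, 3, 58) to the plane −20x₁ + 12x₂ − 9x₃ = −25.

d = |(-20)·(-24) + 12·3 + (-9)·58 − (-25)| / √(400 + 144 + 81) = |19| / 25 = 19/25.

19/25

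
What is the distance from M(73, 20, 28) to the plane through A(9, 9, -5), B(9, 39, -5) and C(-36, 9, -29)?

1

AB = (0, 30, 0) and AC = (-45, 0, -24), so a normal is n = AB × AC = (-720, 0, 1350).
Then n·(73, 20, 28) - (-13230) = -1530.
|n| = √(518400 + 0 + 1822500) = 1530, so the distance is |-1530|/1530 = 1.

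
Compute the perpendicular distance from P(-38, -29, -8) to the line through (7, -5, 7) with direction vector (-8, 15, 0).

3√314

Direction vector d = (-8, 15, 0).
AP = (-45, -24, -15); AP·d = 0, |AP|² = 2826, |d|² = 289.
distance² = |AP|² − (AP·d)²/|d|² = 2826 − 0/289 = 2826, so the distance is 3√314.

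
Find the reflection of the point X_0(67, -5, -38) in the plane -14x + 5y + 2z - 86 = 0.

With n = (-14, 5, 2), the signed offset is (n·X_0 − 86)/|n|² = -1125/225 = -5.
X_0' = X_0 − 2t·n = (67, -5, -38) − (-10)·(-14, 5, 2) = (-73, 45, -18).

(-73, 45, -18)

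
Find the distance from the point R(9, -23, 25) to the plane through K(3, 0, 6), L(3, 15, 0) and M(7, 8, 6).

KL = (0, 15, -6) and KM = (4, 8, 0), so a normal is n = KL × KM = (48, -24, -60).
Then n·(9, -23, 25) - (-216) = -300.
|n| = √(2304 + 576 + 3600) = 36√5, so the distance is |-300|/(36√5) = 5√5/3.

5√5/3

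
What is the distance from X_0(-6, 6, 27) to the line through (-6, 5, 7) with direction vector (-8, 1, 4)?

8√5

Direction vector d = (-8, 1, 4).
AP = (0, 1, 20); AP·d = 81, |AP|² = 401, |d|² = 81.
distance² = |AP|² − (AP·d)²/|d|² = 401 − 6561/81 = 320, so the distance is 8√5.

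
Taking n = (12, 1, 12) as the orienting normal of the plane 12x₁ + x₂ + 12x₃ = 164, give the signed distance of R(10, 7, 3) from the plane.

-1/17

n·R − 164 = -1.
|n| = 17, so the signed distance is -1/17.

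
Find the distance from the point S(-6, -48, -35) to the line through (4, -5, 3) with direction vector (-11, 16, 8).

3√181

Direction vector d = (-11, 16, 8).
AP = (-10, -43, -38); AP·d = -882, |AP|² = 3393, |d|² = 441.
distance² = |AP|² − (AP·d)²/|d|² = 3393 − 777924/441 = 1629, so the distance is 3√181.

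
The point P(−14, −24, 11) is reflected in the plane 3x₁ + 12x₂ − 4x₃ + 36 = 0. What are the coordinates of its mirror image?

(-2, 24, -5)

With n = (3, 12, −4), the signed offset is (n·P − (-36))/|n|² = -338/169 = -2.
P' = P − 2t·n = (−14, −24, 11) − (-4)·(3, 12, −4) = (−2, 24, −5).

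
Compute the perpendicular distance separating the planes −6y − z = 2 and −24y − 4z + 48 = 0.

14√37/37

Divide the second equation by 4 to match normals: −6y − z = -12.
With common normal n = (0, −6, −1) (|n| = √37), the distance is |2 − (-12)|/|n| = 14/√37 = 14√37/37.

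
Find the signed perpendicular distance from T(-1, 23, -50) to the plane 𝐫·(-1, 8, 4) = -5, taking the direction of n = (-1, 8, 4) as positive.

n·T − (-5) = -10.
|n| = 9, so the signed distance is -10/9.

-10/9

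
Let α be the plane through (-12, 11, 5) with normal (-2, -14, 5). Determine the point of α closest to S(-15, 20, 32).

n = (-2, -14, 5), |n|² = 225, and n·S − (-105) = 15.
t = 15/225 = 1/15, so the foot is S − t·n = (-15, 20, 32) − (1/15)·(-2, -14, 5) = (-223/15, 314/15, 95/3).

(-223/15, 314/15, 95/3)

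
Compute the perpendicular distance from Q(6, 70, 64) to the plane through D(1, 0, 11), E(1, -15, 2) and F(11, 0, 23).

DE = (0, -15, -9) and DF = (10, 0, 12), so a normal is n = DE × DF = (-180, -90, 150).
Then n·(6, 70, 64) - 1470 = 750.
|n| = √(32400 + 8100 + 22500) = 30√70, so the distance is |750|/(30√70) = 25/√70.

25/√70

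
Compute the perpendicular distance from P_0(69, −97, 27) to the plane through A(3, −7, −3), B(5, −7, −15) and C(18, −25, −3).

24/√62

AB = (2, 0, −12) and AC = (15, −18, 0), so a normal is n = AB × AC = (−216, −180, −36).
Then n·(69, −97, 27) − 720 = 864.
|n| = √(46656 + 32400 + 1296) = 36√62, so the distance is |864|/(36√62) = 24/√62.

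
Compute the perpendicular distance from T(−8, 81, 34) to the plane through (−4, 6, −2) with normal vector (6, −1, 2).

The plane has equation n·(r − (−4, 6, −2)) = 0, i.e. n·r = -34.
d = |6·(-8) + (-1)·81 + 2·34 − (-34)| / √(36 + 1 + 4) = |-27| / √41 = 27/√41.

27√41/41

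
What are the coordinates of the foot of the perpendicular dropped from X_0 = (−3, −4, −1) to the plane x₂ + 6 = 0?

(-3, -6, -1)

The perpendicular from X_0 has direction n = (0, 1, 0): r = (−3, −4, −1) + μ(0, 1, 0).
Substitute into the plane: n·(X_0 + μn) = -6 gives -4 + 1μ = -6, so μ = -2.
Foot = (−3, −4, −1) + (-2)·(0, 1, 0) = (−3, −6, −1).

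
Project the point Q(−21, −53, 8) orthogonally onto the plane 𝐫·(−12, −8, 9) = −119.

The perpendicular from Q has direction n = (−12, −8, 9): r = (−21, −53, 8) + λ(−12, −8, 9).
Substitute into the plane: n·(Q + λn) = -119 gives 748 + 289λ = -119, so λ = -3.
Foot = (−21, −53, 8) + (-3)·(−12, −8, 9) = (15, −29, −19).

(15, -29, -19)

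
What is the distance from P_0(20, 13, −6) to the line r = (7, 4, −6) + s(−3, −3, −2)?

Direction vector d = (−3, −3, −2).
AP = (13, 9, 0); AP·d = -66, |AP|² = 250, |d|² = 22.
distance² = |AP|² − (AP·d)²/|d|² = 250 − 4356/22 = 52, so the distance is 2√13.

2√13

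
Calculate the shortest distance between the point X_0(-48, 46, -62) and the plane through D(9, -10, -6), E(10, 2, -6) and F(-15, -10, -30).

DE = (1, 12, 0) and DF = (-24, 0, -24), so a normal is n = DE × DF = (-288, 24, 288).
d = |(-288)·(-48) + 24·46 + 288·(-62) − (-4560)| / √(82944 + 576 + 82944) = |1632| / 408 = 4.

4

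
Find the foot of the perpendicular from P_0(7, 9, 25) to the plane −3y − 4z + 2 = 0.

The perpendicular from P_0 has direction n = (0, −3, −4): r = (7, 9, 25) + t(0, −3, −4).
Substitute into the plane: n·(P_0 + tn) = -2 gives -127 + 25t = -2, so t = 5.
Foot = (7, 9, 25) + 5·(0, −3, −4) = (7, −6, 5).

(7, -6, 5)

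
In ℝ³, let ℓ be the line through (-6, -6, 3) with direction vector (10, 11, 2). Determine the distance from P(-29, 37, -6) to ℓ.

Direction vector d = (10, 11, 2).
AP = (-23, 43, -9); AP·d = 225, |AP|² = 2459, |d|² = 225.
distance² = |AP|² − (AP·d)²/|d|² = 2459 − 50625/225 = 2234, so the distance is √2234.

√2234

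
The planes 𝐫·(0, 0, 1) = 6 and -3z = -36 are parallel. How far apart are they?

Divide the second equation by -3 to match normals: z = 12.
Both planes have normal n = (0, 0, 1), |n| = 1. Any point on the first plane is at distance |12 − 6|/|n| = 6/1 = 6 from the second.

6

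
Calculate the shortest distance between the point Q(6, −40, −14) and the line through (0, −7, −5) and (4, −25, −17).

A direction vector is d = (4, −18, −12).
AP = (6, −33, −9); AP·d = 726, |AP|² = 1206, |d|² = 484.
distance² = |AP|² − (AP·d)²/|d|² = 1206 − 527076/484 = 117, so the distance is 3√13.

3√13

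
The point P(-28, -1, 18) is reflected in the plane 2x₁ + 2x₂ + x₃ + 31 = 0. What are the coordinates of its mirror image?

With n = (2, 2, 1), the signed offset is (n·P − (-31))/|n|² = -9/9 = -1.
P' = P − 2t·n = (-28, -1, 18) − (-2)·(2, 2, 1) = (-24, 3, 20).

(-24, 3, 20)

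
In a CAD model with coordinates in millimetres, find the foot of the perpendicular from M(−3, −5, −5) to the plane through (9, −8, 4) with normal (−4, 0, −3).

The perpendicular from M has direction n = (−4, 0, −3): r = (−3, −5, −5) + t(−4, 0, −3).
Substitute into the plane: n·(M + tn) = -48 gives 27 + 25t = -48, so t = -3.
Foot = (−3, −5, −5) + (-3)·(−4, 0, −3) = (9, −5, 4).

(9, -5, 4)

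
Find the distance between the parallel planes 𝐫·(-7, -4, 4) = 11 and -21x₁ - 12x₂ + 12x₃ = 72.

Divide the second equation by 3 to match normals: -7x₁ - 4x₂ + 4x₃ = 24.
Both planes have normal n = (-7, -4, 4), |n| = 9. Any point on the first plane is at distance |24 − 11|/|n| = 13/9 from the second.

13/9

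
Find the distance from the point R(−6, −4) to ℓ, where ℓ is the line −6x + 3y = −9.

d = |(-6)·(-6) + 3·(-4) − (-9)| / √(36 + 9) = |33|/(3√5) = 11√5/5.

11/√5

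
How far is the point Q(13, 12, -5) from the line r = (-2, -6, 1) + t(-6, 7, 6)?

3√65

Direction vector d = (-6, 7, 6).
AP = (15, 18, -6), and AP × d = (150, -54, 213).
|AP × d|² = 70785 and |d|² = 121, so the distance is √(70785/121) = √585 = 3√65.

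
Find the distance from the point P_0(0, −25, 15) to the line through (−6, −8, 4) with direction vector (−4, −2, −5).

√401

Direction vector d = (−4, −2, −5).
AP = (6, −17, 11), and AP × d = (107, −14, −80).
|AP × d|² = 18045 and |d|² = 45, so the distance is √(18045/45) = √401.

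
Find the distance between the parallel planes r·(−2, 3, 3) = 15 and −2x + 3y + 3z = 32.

17√22/22

Both planes have normal n = (−2, 3, 3), |n| = √22. Any point on the first plane is at distance |32 − 15|/|n| = 17/√22 from the second.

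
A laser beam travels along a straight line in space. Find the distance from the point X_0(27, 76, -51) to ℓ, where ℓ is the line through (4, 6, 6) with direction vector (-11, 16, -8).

Direction vector d = (-11, 16, -8).
AP = (23, 70, -57), and AP × d = (352, 811, 1138).
|AP × d|² = 2076669 and |d|² = 441, so the distance is √(2076669/441) = √4709.

√4709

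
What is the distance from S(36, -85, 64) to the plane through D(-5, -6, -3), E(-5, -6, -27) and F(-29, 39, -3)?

DE = (0, 0, -24) and DF = (-24, 45, 0), so a normal is n = DE × DF = (1080, 576, 0).
n = (1080, 576, 0); n·P − (-8856) = -1224; |n| = 1224; distance = 1224/1224 = 1.

1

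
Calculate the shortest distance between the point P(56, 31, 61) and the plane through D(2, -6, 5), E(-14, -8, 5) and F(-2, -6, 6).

2

DE = (-16, -2, 0) and DF = (-4, 0, 1), so a normal is n = DE × DF = (-2, 16, -8).
n = (-2, 16, -8); n·P − (-140) = 36; |n| = 18; distance = 36/18 = 2.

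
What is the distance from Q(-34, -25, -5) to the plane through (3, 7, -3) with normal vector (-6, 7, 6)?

The plane has equation n·(r − (3, 7, -3)) = 0, i.e. n·r = 13.
Then n·(-34, -25, -5) - 13 = -14.
|n| = √(36 + 49 + 36) = 11, so the distance is |-14|/11 = 14/11.

14/11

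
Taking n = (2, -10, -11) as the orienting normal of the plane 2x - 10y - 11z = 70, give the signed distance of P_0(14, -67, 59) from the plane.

-7/5

n·P_0 − 70 = -21.
|n| = 15, so the signed distance is -21/15 = -7/5.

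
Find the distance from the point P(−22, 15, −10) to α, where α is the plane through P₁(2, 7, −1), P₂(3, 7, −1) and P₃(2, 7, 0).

8

P₁P₂ = (1, 0, 0) and P₁P₃ = (0, 0, 1), so a normal is n = P₁P₂ × P₁P₃ = (0, −1, 0).
d = |(-1)·15 − (-7)| / √(0 + 1 + 0) = |-8| / 1 = 8.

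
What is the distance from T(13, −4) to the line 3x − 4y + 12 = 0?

The normal to the line is n = (3, −4) with |n| = 5.
|n·T − (-12)| = |55 − (-12)| = 67, so the distance is 67/5.

67/5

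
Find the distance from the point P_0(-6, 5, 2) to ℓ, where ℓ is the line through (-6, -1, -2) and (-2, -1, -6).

2√11

A direction vector is d = (4, 0, -4).
AP = (0, 6, 4), and AP × d = (-24, 16, -24).
|AP × d|² = 1408 and |d|² = 32, so the distance is √(1408/32) = √44 = 2√11.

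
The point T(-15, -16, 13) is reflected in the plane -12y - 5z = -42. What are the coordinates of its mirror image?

n = (0, -12, -5), |n|² = 169, n·T − (-42) = 169, so t = 169/169 = 1.
Foot F = T − 1·n = (-15, -4, 18); the reflection is 2F − T = (-15, 8, 23).

(-15, 8, 23)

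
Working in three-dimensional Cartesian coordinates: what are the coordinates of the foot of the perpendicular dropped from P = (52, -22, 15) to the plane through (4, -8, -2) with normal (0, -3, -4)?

n = (0, -3, -4), |n|² = 25, and n·P − 32 = -26.
t = -26/25, so the foot is P − t·n = (52, -22, 15) − (-26/25)·(0, -3, -4) = (52, -628/25, 271/25).

(52, -628/25, 271/25)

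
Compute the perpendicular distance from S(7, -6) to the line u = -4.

d = |1·7 + 0·(-6) − (-4)| / √(1 + 0) = |11|/1 = 11.

11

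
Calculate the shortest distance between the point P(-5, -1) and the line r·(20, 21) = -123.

2/29

d = |20·(-5) + 21·(-1) − (-123)| / √(400 + 441) = |2|/29 = 2/29.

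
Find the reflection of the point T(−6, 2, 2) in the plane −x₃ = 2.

n = (0, 0, −1), |n|² = 1, n·T − 2 = -4, so t = -4/1 = -4.
Foot F = T − (-4)·n = (−6, 2, −2); the reflection is 2F − T = (−6, 2, −6).

(-6, 2, -6)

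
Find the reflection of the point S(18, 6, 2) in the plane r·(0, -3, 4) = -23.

n = (0, -3, 4), |n|² = 25, n·S − (-23) = 13, so t = 13/25.
Foot F = S − (13/25)·n = (18, 189/25, -2/25); the reflection is 2F − S = (18, 228/25, -54/25).

(18, 228/25, -54/25)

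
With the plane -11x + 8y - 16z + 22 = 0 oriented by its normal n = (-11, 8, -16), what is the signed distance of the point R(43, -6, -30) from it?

n·R − (-22) = -19.
|n| = 21, so the signed distance is -19/21.

-19/21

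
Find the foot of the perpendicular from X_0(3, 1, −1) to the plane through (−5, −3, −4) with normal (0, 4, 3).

(3, -3, -4)

n = (0, 4, 3), |n|² = 25, and n·X_0 − (-24) = 25.
t = 25/25 = 1, so the foot is X_0 − t·n = (3, 1, −1) − 1·(0, 4, 3) = (3, −3, −4).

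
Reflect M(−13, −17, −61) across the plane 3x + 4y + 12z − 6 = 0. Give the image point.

(17, 23, 59)

n = (3, 4, 12), |n|² = 169, n·M − 6 = -845, so t = -845/169 = -5.
Foot F = M − (-5)·n = (2, 3, −1); the reflection is 2F − M = (17, 23, 59).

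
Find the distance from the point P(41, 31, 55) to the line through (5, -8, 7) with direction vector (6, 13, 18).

6√10

Direction vector d = (6, 13, 18).
AP = (36, 39, 48); AP·d = 1587, |AP|² = 5121, |d|² = 529.
distance² = |AP|² − (AP·d)²/|d|² = 5121 − 2518569/529 = 360, so the distance is 6√10.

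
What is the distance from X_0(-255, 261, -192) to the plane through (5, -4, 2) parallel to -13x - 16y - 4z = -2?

Parallel planes share the normal n = (-13, -16, -4); since (5, -4, 2) lies on the plane, its equation is -13x - 16y - 4z = -9.
Then n·(-255, 261, -192) - (-9) = -84.
|n| = √(169 + 256 + 16) = 21, so the distance is |-84|/21 = 4.

4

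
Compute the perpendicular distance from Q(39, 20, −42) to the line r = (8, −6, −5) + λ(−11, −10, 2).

3√109

Direction vector d = (−11, −10, 2).
AP = (31, 26, −37); AP·d = -675, |AP|² = 3006, |d|² = 225.
distance² = |AP|² − (AP·d)²/|d|² = 3006 − 455625/225 = 981, so the distance is 3√109.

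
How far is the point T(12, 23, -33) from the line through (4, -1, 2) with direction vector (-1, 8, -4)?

Direction vector d = (-1, 8, -4).
AP = (8, 24, -35); AP·d = 324, |AP|² = 1865, |d|² = 81.
distance² = |AP|² − (AP·d)²/|d|² = 1865 − 104976/81 = 569, so the distance is √569.

√569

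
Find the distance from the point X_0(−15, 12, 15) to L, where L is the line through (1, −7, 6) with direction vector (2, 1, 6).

3√73

Direction vector d = (2, 1, 6).
AP = (−16, 19, 9), and AP × d = (105, 114, −54).
|AP × d|² = 26937 and |d|² = 41, so the distance is √(26937/41) = √657 = 3√73.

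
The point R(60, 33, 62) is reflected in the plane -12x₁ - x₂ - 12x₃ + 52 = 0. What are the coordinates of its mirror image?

With n = (-12, -1, -12), the signed offset is (n·R − (-52))/|n|² = -1445/289 = -5.
R' = R − 2t·n = (60, 33, 62) − (-10)·(-12, -1, -12) = (-60, 23, -58).

(-60, 23, -58)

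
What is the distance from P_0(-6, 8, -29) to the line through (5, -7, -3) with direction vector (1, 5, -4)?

5√14

Direction vector d = (1, 5, -4).
AP = (-11, 15, -26), and AP × d = (70, -70, -70).
|AP × d|² = 14700 and |d|² = 42, so the distance is √(14700/42) = √350 = 5√14.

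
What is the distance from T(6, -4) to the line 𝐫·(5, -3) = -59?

101√34/34

d = |5·6 + (-3)·(-4) − (-59)| / √(25 + 9) = |101|/√34 = 101/√34.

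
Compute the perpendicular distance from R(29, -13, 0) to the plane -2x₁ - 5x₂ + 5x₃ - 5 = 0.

√6/9

n = (-2, -5, 5); n·P − 5 = 2; |n| = 3√6; distance = 2/(3√6) = √6/9.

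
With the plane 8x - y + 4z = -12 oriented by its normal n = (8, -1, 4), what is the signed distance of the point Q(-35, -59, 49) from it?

-13/9

n·Q − (-12) = -13.
|n| = 9, so the signed distance is -13/9.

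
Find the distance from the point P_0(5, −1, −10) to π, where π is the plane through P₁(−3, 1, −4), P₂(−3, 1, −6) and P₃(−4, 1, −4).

P₁P₂ = (0, 0, −2) and P₁P₃ = (−1, 0, 0), so a normal is n = P₁P₂ × P₁P₃ = (0, 2, 0).
n = (0, 2, 0); n·P − 2 = -4; |n| = 2; distance = 4/2 = 2.

2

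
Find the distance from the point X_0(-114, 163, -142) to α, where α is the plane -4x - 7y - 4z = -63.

6

n = (-4, -7, -4); n·P − (-63) = -54; |n| = 9; distance = 54/9 = 6.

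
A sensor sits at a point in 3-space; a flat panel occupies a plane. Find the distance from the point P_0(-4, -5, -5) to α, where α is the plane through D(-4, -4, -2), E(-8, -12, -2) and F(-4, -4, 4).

DE = (-4, -8, 0) and DF = (0, 0, 6), so a normal is n = DE × DF = (-48, 24, 0).
d = |(-48)·(-4) + 24·(-5) − 96| / √(2304 + 576 + 0) = |-24| / (24√5) = √5/5.

1/√5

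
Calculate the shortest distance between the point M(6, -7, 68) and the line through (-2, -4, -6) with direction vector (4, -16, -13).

Direction vector d = (4, -16, -13).
AP = (8, -3, 74), and AP × d = (1223, 400, -116).
|AP × d|² = 1669185 and |d|² = 441, so the distance is √(1669185/441) = √3785.

√3785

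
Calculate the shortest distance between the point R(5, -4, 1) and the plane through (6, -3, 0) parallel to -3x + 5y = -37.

Parallel planes share the normal n = (-3, 5, 0); since (6, -3, 0) lies on the plane, its equation is -3x + 5y = -33.
Then n·(5, -4, 1) - (-33) = -2.
|n| = √(9 + 25 + 0) = √34, so the distance is |-2|/√34 = 2/√34.

√34/17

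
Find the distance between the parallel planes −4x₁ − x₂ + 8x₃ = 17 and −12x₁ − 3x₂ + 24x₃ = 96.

5/3

Divide the second equation by 3 to match normals: −4x₁ − x₂ + 8x₃ = 32.
Both planes have normal n = (−4, −1, 8), |n| = 9. Any point on the first plane is at distance |32 − 17|/|n| = 15/9 = 5/3 from the second.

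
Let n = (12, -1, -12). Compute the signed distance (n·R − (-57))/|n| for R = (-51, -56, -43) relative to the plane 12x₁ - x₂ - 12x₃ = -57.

n·R − (-57) = 17.
|n| = 17, so the signed distance is 17/17 = 1.

1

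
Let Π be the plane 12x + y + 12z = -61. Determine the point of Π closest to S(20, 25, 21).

(-4, 23, -3)

The perpendicular from S has direction n = (12, 1, 12): r = (20, 25, 21) + λ(12, 1, 12).
Substitute into the plane: n·(S + λn) = -61 gives 517 + 289λ = -61, so λ = -2.
Foot = (20, 25, 21) + (-2)·(12, 1, 12) = (-4, 23, -3).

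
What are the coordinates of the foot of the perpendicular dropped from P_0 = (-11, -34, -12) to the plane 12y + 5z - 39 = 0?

(-11, 2, 3)

The perpendicular from P_0 has direction n = (0, 12, 5): r = (-11, -34, -12) + μ(0, 12, 5).
Substitute into the plane: n·(P_0 + μn) = 39 gives -468 + 169μ = 39, so μ = 3.
Foot = (-11, -34, -12) + 3·(0, 12, 5) = (-11, 2, 3).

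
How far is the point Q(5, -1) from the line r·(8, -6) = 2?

22/5

d = |8·5 + (-6)·(-1) − 2| / √(64 + 36) = |44|/10 = 22/5.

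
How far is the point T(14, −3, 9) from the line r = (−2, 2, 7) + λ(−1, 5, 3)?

Direction vector d = (−1, 5, 3).
AP = (16, −5, 2); AP·d = -35, |AP|² = 285, |d|² = 35.
distance² = |AP|² − (AP·d)²/|d|² = 285 − 1225/35 = 250, so the distance is 5√10.

5√10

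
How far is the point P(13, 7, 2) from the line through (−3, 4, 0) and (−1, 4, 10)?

A direction vector is d = (2, 0, 10).
AP = (16, 3, 2), and AP × d = (30, −156, −6).
|AP × d|² = 25272 and |d|² = 104, so the distance is √(25272/104) = √243 = 9√3.

9√3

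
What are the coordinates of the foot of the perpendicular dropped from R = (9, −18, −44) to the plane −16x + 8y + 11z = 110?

The perpendicular from R has direction n = (−16, 8, 11): r = (9, −18, −44) + λ(−16, 8, 11).
Substitute into the plane: n·(R + λn) = 110 gives -772 + 441λ = 110, so λ = 2.
Foot = (9, −18, −44) + 2·(−16, 8, 11) = (−23, −2, −22).

(-23, -2, -22)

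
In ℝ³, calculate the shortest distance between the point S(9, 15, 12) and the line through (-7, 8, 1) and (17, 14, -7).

√257

A direction vector is d = (24, 6, -8).
AP = (16, 7, 11); AP·d = 338, |AP|² = 426, |d|² = 676.
distance² = |AP|² − (AP·d)²/|d|² = 426 − 114244/676 = 257, so the distance is √257.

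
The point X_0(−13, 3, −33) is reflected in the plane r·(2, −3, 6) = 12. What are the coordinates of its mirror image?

n = (2, −3, 6), |n|² = 49, n·X_0 − 12 = -245, so t = -245/49 = -5.
Foot F = X_0 − (-5)·n = (−3, −12, −3); the reflection is 2F − X_0 = (7, −27, 27).

(7, -27, 27)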